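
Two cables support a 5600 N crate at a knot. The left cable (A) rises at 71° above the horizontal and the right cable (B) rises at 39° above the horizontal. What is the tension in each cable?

T_A = 4631 N, T_B = 1940 N

ΣF_x = 0: −T_A·cos71° + T_B·cos39° = 0 → T_B = 0.418928·T_A.
ΣF_y = 0: T_A·sin71° + T_B·sin39° = 5600.
Substitute: T_A·(0.945519 + 0.418928·0.62932) = 5600 → T_A = 4631.32 ≈ 4631 N.
Then T_B = 0.418928 × 4631.32 = 1940 N.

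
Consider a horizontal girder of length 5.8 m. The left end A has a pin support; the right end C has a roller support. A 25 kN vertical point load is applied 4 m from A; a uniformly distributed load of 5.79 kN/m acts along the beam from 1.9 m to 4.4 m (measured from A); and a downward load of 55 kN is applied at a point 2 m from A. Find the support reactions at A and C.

A_x = 0, A_y = 50.41 kN, C_y = 44.07 kN

Resultant of the distributed load: 5.79 × 2.5 = 14.475 kN at 3.15 m from A.
Taking moments about A: C_y·5.8 − 25·4 − (5.79·2.5)·3.15 − 55·2 = 0 → C_y = 255.59625/5.8 = 44.0683 ≈ 44.07 kN.
ΣF_y = 0: A_y + 44.0683 − 25 − 5.79·2.5 − 55 = 0 → A_y = 50.41 kN.
ΣF_x = 0: no horizontal applied forces, so A_x = 0.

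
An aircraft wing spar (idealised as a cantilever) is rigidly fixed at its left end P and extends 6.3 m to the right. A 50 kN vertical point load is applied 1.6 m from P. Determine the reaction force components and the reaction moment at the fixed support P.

ΣF_x = 0: P_x = 0.
ΣF_y = 0: P_y − 50 = 0 → P_y = 50.00 kN.
ΣM about P: M_P − 50·1.6 = 0 → M_P = 80.00 kN·m.

P_x = 0, P_y = 50.00 kN, M_P = 80.00 kN·m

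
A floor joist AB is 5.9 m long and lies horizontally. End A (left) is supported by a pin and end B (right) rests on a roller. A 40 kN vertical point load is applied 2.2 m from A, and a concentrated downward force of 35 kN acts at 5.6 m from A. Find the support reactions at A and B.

A_x = 0, A_y = 26.86 kN, B_y = 48.14 kN

Taking moments about A: B_y·5.9 − 40·2.2 − 35·5.6 = 0 → B_y = 284/5.9 = 48.1356 ≈ 48.14 kN.
ΣF_y = 0: A_y + 48.1356 − 40 − 35 = 0 → A_y = 26.86 kN.
ΣF_x = 0: no horizontal applied forces, so A_x = 0.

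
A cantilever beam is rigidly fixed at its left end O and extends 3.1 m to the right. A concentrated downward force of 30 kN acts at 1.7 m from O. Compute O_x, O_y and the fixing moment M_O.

O_x = 0, O_y = 30.00 kN, M_O = 51.00 kN·m

ΣF_x = 0: O_x = 0.
ΣF_y = 0: O_y − 30 = 0 → O_y = 30.00 kN.
ΣM about O: M_O − 30·1.7 = 0 → M_O = 51.00 kN·m.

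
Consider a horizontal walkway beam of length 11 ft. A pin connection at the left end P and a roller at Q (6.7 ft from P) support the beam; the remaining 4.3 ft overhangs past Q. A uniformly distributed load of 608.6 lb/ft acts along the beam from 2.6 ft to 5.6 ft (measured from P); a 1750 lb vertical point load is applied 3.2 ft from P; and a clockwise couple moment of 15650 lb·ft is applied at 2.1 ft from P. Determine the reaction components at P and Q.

Resultant of the distributed load: 608.6 × 3 = 1825.8 lb at 4.1 ft from P.
Taking moments about P: Q_y·6.7 − (608.6·3)·4.1 − 1750·3.2 − 15650 = 0 → Q_y = 28735.78/6.7 = 4288.92 ≈ 4289 lb.
ΣF_y = 0: P_y + 4288.92 − 608.6·3 − 1750 = 0 → P_y = -713.1 lb.
ΣF_x = 0: no horizontal applied forces, so P_x = 0.

P_x = 0, P_y = -713.1 lb, Q_y = 4289 lb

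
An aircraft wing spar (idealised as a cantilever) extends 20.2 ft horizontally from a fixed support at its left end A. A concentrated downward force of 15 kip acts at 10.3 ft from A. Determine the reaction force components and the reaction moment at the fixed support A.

ΣF_x = 0: A_x = 0.
ΣF_y = 0: A_y − 15 = 0 → A_y = 15.00 kip.
ΣM about A: M_A − 15·10.3 = 0 → M_A = 154.5 kip·ft.

A_x = 0, A_y = 15.00 kip, M_A = 154.5 kip·ft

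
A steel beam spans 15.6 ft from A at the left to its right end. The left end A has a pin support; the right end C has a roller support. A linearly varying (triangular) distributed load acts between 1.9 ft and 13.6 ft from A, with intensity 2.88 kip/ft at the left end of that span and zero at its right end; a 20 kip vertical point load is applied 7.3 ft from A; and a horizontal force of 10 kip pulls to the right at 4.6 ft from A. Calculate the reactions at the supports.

A_x = -10.00 kip, A_y = 21.23 kip, C_y = 15.62 kip

Resultant of the triangular load: ½ × 2.88 × 11.7 = 16.848 kip, acting at 5.8 ft from A (one-third of the span from the peak).
Moments about A: C_y·15.6 − (½·2.88·11.7)·5.8 − 20·7.3 = 0 → C_y = 243.7184/15.6 = 15.623 ≈ 15.62 kip.
ΣF_y = 0: A_y + 15.623 − ½·2.88·11.7 − 20 = 0 → A_y = 21.23 kip.
ΣF_x = 0: A_x + 10 = 0 → A_x = -10.00 kip.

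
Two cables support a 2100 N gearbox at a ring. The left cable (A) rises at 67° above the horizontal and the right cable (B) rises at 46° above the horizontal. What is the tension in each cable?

ΣF_x = 0: −T_A·cos67° + T_B·cos46° = 0 → T_B = 0.56248·T_A.
ΣF_y = 0: T_A·sin67° + T_B·sin46° = 2100.
Substitute: T_A·(0.920505 + 0.56248·0.71934) = 2100 → T_A = 1584.76 ≈ 1585 N.
Then T_B = 0.56248 × 1584.76 = 891.4 N.

T_A = 1585 N, T_B = 891.4 N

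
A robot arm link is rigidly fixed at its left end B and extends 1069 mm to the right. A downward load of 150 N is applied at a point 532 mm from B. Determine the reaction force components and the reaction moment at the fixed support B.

B_x = 0, B_y = 150.0 N, M_B = 79800 N·mm

ΣF_x = 0: B_x = 0.
ΣF_y = 0: B_y − 150 = 0 → B_y = 150.0 N.
ΣM about B: M_B − 150·532 = 0 → M_B = 79800 N·mm.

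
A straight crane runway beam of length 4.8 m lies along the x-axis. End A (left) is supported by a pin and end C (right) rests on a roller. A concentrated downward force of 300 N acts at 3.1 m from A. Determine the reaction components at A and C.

A_x = 0, A_y = 106.2 N, C_y = 193.8 N

Taking moments about A: C_y·4.8 − 300·3.1 = 0 → C_y = 930/4.8 = 193.75 ≈ 193.8 N.
ΣF_y = 0: A_y + 193.75 − 300 = 0 → A_y = 106.2 N.
ΣF_x = 0: no horizontal applied forces, so A_x = 0.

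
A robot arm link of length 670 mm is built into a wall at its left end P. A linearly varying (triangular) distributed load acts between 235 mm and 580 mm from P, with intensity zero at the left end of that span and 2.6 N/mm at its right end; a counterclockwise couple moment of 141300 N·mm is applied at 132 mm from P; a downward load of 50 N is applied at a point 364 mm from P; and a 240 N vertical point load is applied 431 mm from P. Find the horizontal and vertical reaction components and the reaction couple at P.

Resultant of the triangular load: ½ × 2.6 × 345 = 448.5 N, acting at 465 mm from P (one-third of the span from the peak).
ΣF_x = 0: P_x = 0.
ΣF_y = 0: P_y − ½·2.6·345 − 50 − 240 = 0 → P_y = 738.5 N.
ΣM about P: M_P − (½·2.6·345)·465 + 141300 − 50·364 − 240·431 = 0 → M_P = 188900 N·mm.

P_x = 0, P_y = 738.5 N, M_P = 188900 N·mm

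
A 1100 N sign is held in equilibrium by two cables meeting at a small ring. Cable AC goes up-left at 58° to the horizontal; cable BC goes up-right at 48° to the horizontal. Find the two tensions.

T_AC = 765.7 N, T_BC = 606.4 N

ΣF_x = 0: −T_AC·cos58° + T_BC·cos48° = 0 → T_BC = 0.791952·T_AC.
ΣF_y = 0: T_AC·sin58° + T_BC·sin48° = 1100.
Substitute: T_AC·(0.848048 + 0.791952·0.743145) = 1100 → T_AC = 765.706 ≈ 765.7 N.
Then T_BC = 0.791952 × 765.706 = 606.4 N.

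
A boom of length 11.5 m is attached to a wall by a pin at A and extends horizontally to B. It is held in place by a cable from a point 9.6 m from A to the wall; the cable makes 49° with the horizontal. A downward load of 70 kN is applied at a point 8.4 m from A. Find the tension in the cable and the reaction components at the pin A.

ΣM about A: T·sin49°·9.6 − 70·8.4 = 0 → T = 588/(9.6·0.75471) = 81.157 ≈ 81.16 kN.
ΣF_x = 0: A_x − T·cos49° = 0 → A_x = 81.157 × 0.656059 = 53.24 kN.
ΣF_y = 0: A_y + T·sin49° − 70 = 0 → A_y = 70 − 81.157 × 0.75471 = 8.750 kN.

T = 81.16 kN, A_x = 53.24 kN, A_y = 8.750 kN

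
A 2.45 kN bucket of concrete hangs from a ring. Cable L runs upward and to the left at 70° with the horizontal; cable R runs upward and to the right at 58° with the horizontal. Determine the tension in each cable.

ΣF_x = 0: −T_L·cos70° + T_R·cos58° = 0 → T_R = 0.645419·T_L.
ΣF_y = 0: T_L·sin70° + T_R·sin58° = 2.45.
Substitute: T_L·(0.939693 + 0.645419·0.848048) = 2.45 → T_L = 1.64757 ≈ 1.648 kN.
Then T_R = 0.645419 × 1.64757 = 1.063 kN.

T_L = 1.648 kN, T_R = 1.063 kN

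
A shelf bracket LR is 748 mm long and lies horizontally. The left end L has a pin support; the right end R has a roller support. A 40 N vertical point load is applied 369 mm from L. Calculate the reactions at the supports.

L_x = 0, L_y = 20.27 N, R_y = 19.73 N

ΣM about L: R_y·748 − 40·369 = 0 → R_y = 14760/748 = 19.7326 ≈ 19.73 N.
ΣF_y = 0: L_y + 19.7326 − 40 = 0 → L_y = 20.27 N.
ΣF_x = 0: no horizontal applied forces, so L_x = 0.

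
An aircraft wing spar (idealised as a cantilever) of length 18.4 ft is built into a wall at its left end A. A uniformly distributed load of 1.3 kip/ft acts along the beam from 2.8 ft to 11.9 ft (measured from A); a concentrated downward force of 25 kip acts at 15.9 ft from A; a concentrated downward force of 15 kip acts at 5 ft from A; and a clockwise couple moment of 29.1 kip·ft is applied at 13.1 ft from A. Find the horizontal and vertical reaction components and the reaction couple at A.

A_x = 0, A_y = 51.83 kip, M_A = 588.6 kip·ft

Resultant of the distributed load: 1.3 × 9.1 = 11.83 kip at 7.35 ft from A.
ΣF_x = 0: A_x = 0.
ΣF_y = 0: A_y − 1.3·9.1 − 25 − 15 = 0 → A_y = 51.83 kip.
ΣM about A: M_A − (1.3·9.1)·7.35 − 25·15.9 − 15·5 − 29.1 = 0 → M_A = 588.6 kip·ft.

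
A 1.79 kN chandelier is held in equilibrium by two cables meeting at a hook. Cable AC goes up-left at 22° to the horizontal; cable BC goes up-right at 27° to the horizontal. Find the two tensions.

ΣF_x = 0: −T_AC·cos22° + T_BC·cos27° = 0 → T_BC = 1.0406·T_AC.
ΣF_y = 0: T_AC·sin22° + T_BC·sin27° = 1.79.
Substitute: T_AC·(0.374607 + 1.0406·0.45399) = 1.79 → T_AC = 2.11327 ≈ 2.113 kN.
Then T_BC = 1.0406 × 2.11327 = 2.199 kN.

T_AC = 2.113 kN, T_BC = 2.199 kN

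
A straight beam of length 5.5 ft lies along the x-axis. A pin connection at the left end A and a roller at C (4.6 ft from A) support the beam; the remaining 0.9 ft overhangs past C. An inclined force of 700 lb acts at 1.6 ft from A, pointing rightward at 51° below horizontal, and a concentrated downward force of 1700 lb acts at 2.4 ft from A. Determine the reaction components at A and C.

A_x = -440.5 lb, A_y = 1168 lb, C_y = 1076 lb

Taking moments about A: C_y·4.6 − 700·sin51°·1.6 − 1700·2.4 = 0 → C_y = 4950.4/4.6 = 1076.17 ≈ 1076 lb.
ΣF_y = 0: A_y + 1076.17 − 700·sin51° − 1700 = 0 → A_y = 1168 lb.
ΣF_x = 0: A_x + 700·cos51° = 0 → A_x = -440.5 lb.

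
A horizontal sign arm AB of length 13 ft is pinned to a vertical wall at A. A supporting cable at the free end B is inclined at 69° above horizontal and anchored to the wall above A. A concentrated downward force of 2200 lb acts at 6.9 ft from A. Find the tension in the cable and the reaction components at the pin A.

ΣM about A: T·sin69°·13 − 2200·6.9 = 0 → T = 15180/(13·0.93358) = 1250.77 ≈ 1251 lb.
ΣF_x = 0: A_x − T·cos69° = 0 → A_x = 1250.77 × 0.358368 = 448.2 lb.
ΣF_y = 0: A_y + T·sin69° − 2200 = 0 → A_y = 2200 − 1250.77 × 0.93358 = 1032 lb.

T = 1251 lb, A_x = 448.2 lb, A_y = 1032 lb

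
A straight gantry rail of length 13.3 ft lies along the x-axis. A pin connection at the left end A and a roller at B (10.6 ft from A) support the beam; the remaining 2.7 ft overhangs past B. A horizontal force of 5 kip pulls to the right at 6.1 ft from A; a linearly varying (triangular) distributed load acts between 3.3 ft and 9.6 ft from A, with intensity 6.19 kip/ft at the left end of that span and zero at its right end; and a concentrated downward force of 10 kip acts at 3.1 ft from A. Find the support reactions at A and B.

A_x = -5.000 kip, A_y = 16.64 kip, B_y = 12.86 kip

Resultant of the triangular load: ½ × 6.19 × 6.3 = 19.4985 kip, acting at 5.4 ft from A (one-third of the span from the peak).
ΣM about A: B_y·10.6 − (½·6.19·6.3)·5.4 − 10·3.1 = 0 → B_y = 136.2919/10.6 = 12.8577 ≈ 12.86 kip.
ΣF_y = 0: A_y + 12.8577 − ½·6.19·6.3 − 10 = 0 → A_y = 16.64 kip.
ΣF_x = 0: A_x + 5 = 0 → A_x = -5.000 kip.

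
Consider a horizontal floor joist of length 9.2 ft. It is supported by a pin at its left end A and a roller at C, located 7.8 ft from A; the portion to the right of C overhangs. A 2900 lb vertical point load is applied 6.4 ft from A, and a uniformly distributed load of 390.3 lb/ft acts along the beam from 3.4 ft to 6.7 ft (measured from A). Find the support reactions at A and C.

Resultant of the distributed load: 390.3 × 3.3 = 1287.99 lb at 5.05 ft from A.
Taking moments about A: C_y·7.8 − 2900·6.4 − (390.3·3.3)·5.05 = 0 → C_y = 25064.3495/7.8 = 3213.38 ≈ 3213 lb.
ΣF_y = 0: A_y + 3213.38 − 2900 − 390.3·3.3 = 0 → A_y = 974.6 lb.
ΣF_x = 0: no horizontal applied forces, so A_x = 0.

A_x = 0, A_y = 974.6 lb, C_y = 3213 lb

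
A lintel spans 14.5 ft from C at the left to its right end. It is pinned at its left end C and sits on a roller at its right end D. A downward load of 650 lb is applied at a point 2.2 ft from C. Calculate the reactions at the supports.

C_x = 0, C_y = 551.4 lb, D_y = 98.62 lb

ΣM about C: D_y·14.5 − 650·2.2 = 0 → D_y = 1430/14.5 = 98.6207 ≈ 98.62 lb.
ΣF_y = 0: C_y + 98.6207 − 650 = 0 → C_y = 551.4 lb.
ΣF_x = 0: no horizontal applied forces, so C_x = 0.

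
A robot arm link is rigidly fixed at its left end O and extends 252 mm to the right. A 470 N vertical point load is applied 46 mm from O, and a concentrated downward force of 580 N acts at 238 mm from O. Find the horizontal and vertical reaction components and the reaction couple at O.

O_x = 0, O_y = 1050 N, M_O = 159700 N·mm

ΣF_x = 0: O_x = 0.
ΣF_y = 0: O_y − 470 − 580 = 0 → O_y = 1050 N.
ΣM about O: M_O − 470·46 − 580·238 = 0 → M_O = 159700 N·mm.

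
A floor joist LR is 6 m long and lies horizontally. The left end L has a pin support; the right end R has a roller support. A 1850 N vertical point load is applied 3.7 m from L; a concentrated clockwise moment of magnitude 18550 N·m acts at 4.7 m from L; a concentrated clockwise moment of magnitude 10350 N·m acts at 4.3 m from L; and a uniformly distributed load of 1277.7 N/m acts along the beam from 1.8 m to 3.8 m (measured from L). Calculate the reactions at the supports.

Resultant of the distributed load: 1277.7 × 2 = 2555.4 N at 2.8 m from L.
Taking moments about L: R_y·6 − 1850·3.7 − 18550 − 10350 − (1277.7·2)·2.8 = 0 → R_y = 42900.12/6 = 7150.02 ≈ 7150 N.
ΣF_y = 0: L_y + 7150.02 − 1850 − 1277.7·2 = 0 → L_y = -2745 N.
ΣF_x = 0: no horizontal applied forces, so L_x = 0.

L_x = 0, L_y = -2745 N, R_y = 7150 N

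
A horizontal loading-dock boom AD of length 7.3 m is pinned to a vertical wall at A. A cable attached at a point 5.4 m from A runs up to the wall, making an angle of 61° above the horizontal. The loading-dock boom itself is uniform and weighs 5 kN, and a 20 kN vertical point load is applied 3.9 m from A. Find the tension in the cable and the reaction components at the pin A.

T = 20.38 kN, A_x = 9.880 kN, A_y = 7.176 kN

ΣM about A: T·sin61°·5.4 − 5·3.65 − 20·3.9 = 0 → T = 96.25/(5.4·0.87462) = 20.3792 ≈ 20.38 kN.
ΣF_x = 0: A_x − T·cos61° = 0 → A_x = 20.3792 × 0.48481 = 9.880 kN.
ΣF_y = 0: A_y + T·sin61° − 5 − 20 = 0 → A_y = 25 − 20.3792 × 0.87462 = 7.176 kN.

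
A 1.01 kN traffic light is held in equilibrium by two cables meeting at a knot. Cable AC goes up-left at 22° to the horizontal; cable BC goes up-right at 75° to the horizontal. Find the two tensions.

ΣF_x = 0: −T_AC·cos22° + T_BC·cos75° = 0 → T_BC = 3.58236·T_AC.
ΣF_y = 0: T_AC·sin22° + T_BC·sin75° = 1.01.
Substitute: T_AC·(0.374607 + 3.58236·0.965926) = 1.01 → T_AC = 0.263371 ≈ 0.2634 kN.
Then T_BC = 3.58236 × 0.263371 = 0.9435 kN.

T_AC = 0.2634 kN, T_BC = 0.9435 kN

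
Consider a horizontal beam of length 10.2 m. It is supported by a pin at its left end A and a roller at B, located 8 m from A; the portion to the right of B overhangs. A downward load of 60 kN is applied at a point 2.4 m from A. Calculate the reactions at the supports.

A_x = 0, A_y = 42.00 kN, B_y = 18.00 kN

Taking moments about A: B_y·8 − 60·2.4 = 0 → B_y = 144/8 = 18.00 kN.
ΣF_y = 0: A_y + 18 − 60 = 0 → A_y = 42.00 kN.
ΣF_x = 0: no horizontal applied forces, so A_x = 0.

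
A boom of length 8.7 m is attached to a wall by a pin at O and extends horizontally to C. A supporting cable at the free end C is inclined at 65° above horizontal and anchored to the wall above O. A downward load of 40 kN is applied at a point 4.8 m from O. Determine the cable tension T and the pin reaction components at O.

T = 24.35 kN, O_x = 10.29 kN, O_y = 17.93 kN

ΣM about O: T·sin65°·8.7 − 40·4.8 = 0 → T = 192/(8.7·0.906308) = 24.3504 ≈ 24.35 kN.
ΣF_x = 0: O_x − T·cos65° = 0 → O_x = 24.3504 × 0.422618 = 10.29 kN.
ΣF_y = 0: O_y + T·sin65° − 40 = 0 → O_y = 40 − 24.3504 × 0.906308 = 17.93 kN.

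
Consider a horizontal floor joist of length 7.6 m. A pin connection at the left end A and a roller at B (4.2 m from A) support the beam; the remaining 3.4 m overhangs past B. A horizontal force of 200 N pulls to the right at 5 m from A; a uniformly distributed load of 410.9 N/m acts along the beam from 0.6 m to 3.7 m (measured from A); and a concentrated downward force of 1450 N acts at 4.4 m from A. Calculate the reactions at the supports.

A_x = -200.0 N, A_y = 552.7 N, B_y = 2171 N

Resultant of the distributed load: 410.9 × 3.1 = 1273.79 N at 2.15 m from A.
ΣM about A: B_y·4.2 − (410.9·3.1)·2.15 − 1450·4.4 = 0 → B_y = 9118.6485/4.2 = 2171.11 ≈ 2171 N.
ΣF_y = 0: A_y + 2171.11 − 410.9·3.1 − 1450 = 0 → A_y = 552.7 N.
ΣF_x = 0: A_x + 200 = 0 → A_x = -200.0 N.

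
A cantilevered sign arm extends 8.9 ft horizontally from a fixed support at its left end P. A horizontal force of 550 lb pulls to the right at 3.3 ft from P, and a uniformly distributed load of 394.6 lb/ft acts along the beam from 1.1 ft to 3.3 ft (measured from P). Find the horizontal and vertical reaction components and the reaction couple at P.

Resultant of the distributed load: 394.6 × 2.2 = 868.12 lb at 2.2 ft from P.
ΣF_x = 0: P_x + 550 = 0 → P_x = -550.0 lb.
ΣF_y = 0: P_y − 394.6·2.2 = 0 → P_y = 868.1 lb.
ΣM about P: M_P − (394.6·2.2)·2.2 = 0 → M_P = 1910 lb·ft.

P_x = -550.0 lb, P_y = 868.1 lb, M_P = 1910 lb·ft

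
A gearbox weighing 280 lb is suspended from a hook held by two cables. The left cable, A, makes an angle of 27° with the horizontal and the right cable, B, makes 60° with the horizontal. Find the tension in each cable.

T_A = 140.2 lb, T_B = 249.8 lb

ΣF_x = 0: −T_A·cos27° + T_B·cos60° = 0 → T_B = 1.78201·T_A.
ΣF_y = 0: T_A·sin27° + T_B·sin60° = 280.
Substitute: T_A·(0.45399 + 1.78201·0.866025) = 280 → T_A = 140.192 ≈ 140.2 lb.
Then T_B = 1.78201 × 140.192 = 249.8 lb.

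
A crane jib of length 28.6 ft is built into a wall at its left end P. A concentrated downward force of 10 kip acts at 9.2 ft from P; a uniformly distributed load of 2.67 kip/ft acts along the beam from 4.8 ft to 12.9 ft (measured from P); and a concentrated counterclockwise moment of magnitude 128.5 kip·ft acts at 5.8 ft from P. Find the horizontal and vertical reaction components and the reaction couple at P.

P_x = 0, P_y = 31.63 kip, M_P = 154.9 kip·ft

Resultant of the distributed load: 2.67 × 8.1 = 21.627 kip at 8.85 ft from P.
ΣF_x = 0: P_x = 0.
ΣF_y = 0: P_y − 10 − 2.67·8.1 = 0 → P_y = 31.63 kip.
ΣM about P: M_P − 10·9.2 − (2.67·8.1)·8.85 + 128.5 = 0 → M_P = 154.9 kip·ft.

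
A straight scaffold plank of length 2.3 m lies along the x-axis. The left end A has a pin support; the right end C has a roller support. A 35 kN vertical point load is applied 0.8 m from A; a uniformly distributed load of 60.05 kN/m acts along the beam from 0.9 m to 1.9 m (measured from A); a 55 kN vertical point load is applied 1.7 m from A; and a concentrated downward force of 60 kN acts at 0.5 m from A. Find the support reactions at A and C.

Resultant of the distributed load: 60.05 × 1 = 60.05 kN at 1.4 m from A.
Taking moments about A: C_y·2.3 − 35·0.8 − (60.05·1)·1.4 − 55·1.7 − 60·0.5 = 0 → C_y = 235.57/2.3 = 102.422 ≈ 102.4 kN.
ΣF_y = 0: A_y + 102.422 − 35 − 60.05·1 − 55 − 60 = 0 → A_y = 107.6 kN.
ΣF_x = 0: no horizontal applied forces, so A_x = 0.

A_x = 0, A_y = 107.6 kN, C_y = 102.4 kN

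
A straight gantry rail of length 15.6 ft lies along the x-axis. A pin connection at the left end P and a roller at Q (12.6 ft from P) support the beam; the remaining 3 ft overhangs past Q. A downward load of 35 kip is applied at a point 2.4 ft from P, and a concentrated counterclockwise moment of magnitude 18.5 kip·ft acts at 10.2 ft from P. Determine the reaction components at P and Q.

ΣM about P: Q_y·12.6 − 35·2.4 + 18.5 = 0 → Q_y = 65.5/12.6 = 5.19841 ≈ 5.198 kip.
ΣF_y = 0: P_y + 5.19841 − 35 = 0 → P_y = 29.80 kip.
ΣF_x = 0: no horizontal applied forces, so P_x = 0.

P_x = 0, P_y = 29.80 kip, Q_y = 5.198 kip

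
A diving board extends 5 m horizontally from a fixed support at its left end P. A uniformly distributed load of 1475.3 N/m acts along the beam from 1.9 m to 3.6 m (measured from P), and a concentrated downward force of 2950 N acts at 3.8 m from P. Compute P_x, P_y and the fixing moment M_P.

P_x = 0, P_y = 5458 N, M_P = 18110 N·m

Resultant of the distributed load: 1475.3 × 1.7 = 2508.01 N at 2.75 m from P.
ΣF_x = 0: P_x = 0.
ΣF_y = 0: P_y − 1475.3·1.7 − 2950 = 0 → P_y = 5458 N.
ΣM about P: M_P − (1475.3·1.7)·2.75 − 2950·3.8 = 0 → M_P = 18110 N·m.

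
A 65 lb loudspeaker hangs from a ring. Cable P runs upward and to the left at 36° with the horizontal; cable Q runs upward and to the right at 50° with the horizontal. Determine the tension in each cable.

ΣF_x = 0: −T_P·cos36° + T_Q·cos50° = 0 → T_Q = 1.25861·T_P.
ΣF_y = 0: T_P·sin36° + T_Q·sin50° = 65.
Substitute: T_P·(0.587785 + 1.25861·0.766044) = 65 → T_P = 41.8832 ≈ 41.88 lb.
Then T_Q = 1.25861 × 41.8832 = 52.71 lb.

T_P = 41.88 lb, T_Q = 52.71 lb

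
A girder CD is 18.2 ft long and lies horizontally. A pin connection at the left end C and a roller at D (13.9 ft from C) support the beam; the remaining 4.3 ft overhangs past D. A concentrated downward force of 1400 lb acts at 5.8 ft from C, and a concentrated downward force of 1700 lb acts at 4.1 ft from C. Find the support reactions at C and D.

C_x = 0, C_y = 2014 lb, D_y = 1086 lb

Taking moments about C: D_y·13.9 − 1400·5.8 − 1700·4.1 = 0 → D_y = 15090/13.9 = 1085.61 ≈ 1086 lb.
ΣF_y = 0: C_y + 1085.61 − 1400 − 1700 = 0 → C_y = 2014 lb.
ΣF_x = 0: no horizontal applied forces, so C_x = 0.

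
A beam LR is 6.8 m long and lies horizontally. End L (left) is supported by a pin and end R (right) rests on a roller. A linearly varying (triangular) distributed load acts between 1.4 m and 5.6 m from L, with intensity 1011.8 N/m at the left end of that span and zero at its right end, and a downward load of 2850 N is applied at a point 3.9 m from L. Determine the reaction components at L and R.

L_x = 0, L_y = 2465 N, R_y = 2509 N

Resultant of the triangular load: ½ × 1011.8 × 4.2 = 2124.78 N, acting at 2.8 m from L (one-third of the span from the peak).
ΣM about L: R_y·6.8 − (½·1011.8·4.2)·2.8 − 2850·3.9 = 0 → R_y = 17064.384/6.8 = 2509.47 ≈ 2509 N.
ΣF_y = 0: L_y + 2509.47 − ½·1011.8·4.2 − 2850 = 0 → L_y = 2465 N.
ΣF_x = 0: no horizontal applied forces, so L_x = 0.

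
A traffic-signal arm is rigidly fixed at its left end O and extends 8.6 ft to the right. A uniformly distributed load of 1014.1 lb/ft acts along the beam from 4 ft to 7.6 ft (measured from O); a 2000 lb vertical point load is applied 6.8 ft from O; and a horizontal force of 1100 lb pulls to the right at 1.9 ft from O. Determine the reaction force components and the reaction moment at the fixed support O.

O_x = -1100 lb, O_y = 5651 lb, M_O = 34770 lb·ft

Resultant of the distributed load: 1014.1 × 3.6 = 3650.76 lb at 5.8 ft from O.
ΣF_x = 0: O_x + 1100 = 0 → O_x = -1100 lb.
ΣF_y = 0: O_y − 1014.1·3.6 − 2000 = 0 → O_y = 5651 lb.
ΣM about O: M_O − (1014.1·3.6)·5.8 − 2000·6.8 = 0 → M_O = 34770 lb·ft.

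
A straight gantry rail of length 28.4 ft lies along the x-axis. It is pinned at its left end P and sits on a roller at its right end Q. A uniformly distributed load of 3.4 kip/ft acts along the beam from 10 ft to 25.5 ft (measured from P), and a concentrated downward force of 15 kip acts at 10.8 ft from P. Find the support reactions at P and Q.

P_x = 0, P_y = 29.06 kip, Q_y = 38.64 kip

Resultant of the distributed load: 3.4 × 15.5 = 52.7 kip at 17.75 ft from P.
ΣM about P: Q_y·28.4 − (3.4·15.5)·17.75 − 15·10.8 = 0 → Q_y = 1097.425/28.4 = 38.6417 ≈ 38.64 kip.
ΣF_y = 0: P_y + 38.6417 − 3.4·15.5 − 15 = 0 → P_y = 29.06 kip.
ΣF_x = 0: no horizontal applied forces, so P_x = 0.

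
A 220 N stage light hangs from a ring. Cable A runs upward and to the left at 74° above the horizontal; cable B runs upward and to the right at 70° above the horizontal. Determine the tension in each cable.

T_A = 128.0 N, T_B = 103.2 N

ΣF_x = 0: −T_A·cos74° + T_B·cos70° = 0 → T_B = 0.80591·T_A.
ΣF_y = 0: T_A·sin74° + T_B·sin70° = 220.
Substitute: T_A·(0.961262 + 0.80591·0.939693) = 220 → T_A = 128.013 ≈ 128.0 N.
Then T_B = 0.80591 × 128.013 = 103.2 N.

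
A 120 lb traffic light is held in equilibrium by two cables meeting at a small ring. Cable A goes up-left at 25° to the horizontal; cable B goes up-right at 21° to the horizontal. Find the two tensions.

T_A = 155.7 lb, T_B = 151.2 lb

ΣF_x = 0: −T_A·cos25° + T_B·cos21° = 0 → T_B = 0.970787·T_A.
ΣF_y = 0: T_A·sin25° + T_B·sin21° = 120.
Substitute: T_A·(0.422618 + 0.970787·0.358368) = 120 → T_A = 155.74 ≈ 155.7 lb.
Then T_B = 0.970787 × 155.74 = 151.2 lb.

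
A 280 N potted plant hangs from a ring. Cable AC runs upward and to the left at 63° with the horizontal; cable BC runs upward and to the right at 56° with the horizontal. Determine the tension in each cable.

ΣF_x = 0: −T_AC·cos63° + T_BC·cos56° = 0 → T_BC = 0.811867·T_AC.
ΣF_y = 0: T_AC·sin63° + T_BC·sin56° = 280.
Substitute: T_AC·(0.891007 + 0.811867·0.829038) = 280 → T_AC = 179.019 ≈ 179.0 N.
Then T_BC = 0.811867 × 179.019 = 145.3 N.

T_AC = 179.0 N, T_BC = 145.3 N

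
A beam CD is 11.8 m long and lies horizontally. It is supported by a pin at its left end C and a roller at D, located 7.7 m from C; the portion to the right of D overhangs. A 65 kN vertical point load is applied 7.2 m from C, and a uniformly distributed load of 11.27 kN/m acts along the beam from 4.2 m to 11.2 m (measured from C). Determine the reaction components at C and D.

Resultant of the distributed load: 11.27 × 7 = 78.89 kN at 7.7 m from C.
ΣM about C: D_y·7.7 − 65·7.2 − (11.27·7)·7.7 = 0 → D_y = 1075.453/7.7 = 139.669 ≈ 139.7 kN.
ΣF_y = 0: C_y + 139.669 − 65 − 11.27·7 = 0 → C_y = 4.221 kN.
ΣF_x = 0: no horizontal applied forces, so C_x = 0.

C_x = 0, C_y = 4.221 kN, D_y = 139.7 kN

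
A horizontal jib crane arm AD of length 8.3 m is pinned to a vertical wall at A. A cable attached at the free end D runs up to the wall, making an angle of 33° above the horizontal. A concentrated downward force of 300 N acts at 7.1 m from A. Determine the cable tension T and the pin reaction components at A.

T = 471.2 N, A_x = 395.2 N, A_y = 43.37 N

ΣM about A: T·sin33°·8.3 − 300·7.1 = 0 → T = 2130/(8.3·0.544639) = 471.186 ≈ 471.2 N.
ΣF_x = 0: A_x − T·cos33° = 0 → A_x = 471.186 × 0.838671 = 395.2 N.
ΣF_y = 0: A_y + T·sin33° − 300 = 0 → A_y = 300 − 471.186 × 0.544639 = 43.37 N.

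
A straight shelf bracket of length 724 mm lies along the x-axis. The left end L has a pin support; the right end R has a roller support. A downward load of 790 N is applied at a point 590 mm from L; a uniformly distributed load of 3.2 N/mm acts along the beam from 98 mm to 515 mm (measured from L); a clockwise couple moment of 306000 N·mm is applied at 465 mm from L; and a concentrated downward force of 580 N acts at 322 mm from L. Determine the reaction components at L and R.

L_x = 0, L_y = 815.1 N, R_y = 1889 N

Resultant of the distributed load: 3.2 × 417 = 1334.4 N at 306.5 mm from L.
Moments about L: R_y·724 − 790·590 − (3.2·417)·306.5 − 306000 − 580·322 = 0 → R_y = 1367853.6/724 = 1889.3 ≈ 1889 N.
ΣF_y = 0: L_y + 1889.3 − 790 − 3.2·417 − 580 = 0 → L_y = 815.1 N.
ΣF_x = 0: no horizontal applied forces, so L_x = 0.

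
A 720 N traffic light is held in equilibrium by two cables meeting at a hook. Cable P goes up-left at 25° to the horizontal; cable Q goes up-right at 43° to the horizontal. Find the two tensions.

ΣF_x = 0: −T_P·cos25° + T_Q·cos43° = 0 → T_Q = 1.23922·T_P.
ΣF_y = 0: T_P·sin25° + T_Q·sin43° = 720.
Substitute: T_P·(0.422618 + 1.23922·0.681998) = 720 → T_P = 567.929 ≈ 567.9 N.
Then T_Q = 1.23922 × 567.929 = 703.8 N.

T_P = 567.9 N, T_Q = 703.8 N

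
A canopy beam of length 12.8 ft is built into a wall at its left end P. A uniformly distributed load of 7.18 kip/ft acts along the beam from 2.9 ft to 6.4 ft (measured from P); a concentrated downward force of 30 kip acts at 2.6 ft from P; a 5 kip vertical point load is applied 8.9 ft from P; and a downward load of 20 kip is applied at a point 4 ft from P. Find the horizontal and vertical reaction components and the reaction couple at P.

P_x = 0, P_y = 80.13 kip, M_P = 319.4 kip·ft

Resultant of the distributed load: 7.18 × 3.5 = 25.13 kip at 4.65 ft from P.
ΣF_x = 0: P_x = 0.
ΣF_y = 0: P_y − 7.18·3.5 − 30 − 5 − 20 = 0 → P_y = 80.13 kip.
ΣM about P: M_P − (7.18·3.5)·4.65 − 30·2.6 − 5·8.9 − 20·4 = 0 → M_P = 319.4 kip·ft.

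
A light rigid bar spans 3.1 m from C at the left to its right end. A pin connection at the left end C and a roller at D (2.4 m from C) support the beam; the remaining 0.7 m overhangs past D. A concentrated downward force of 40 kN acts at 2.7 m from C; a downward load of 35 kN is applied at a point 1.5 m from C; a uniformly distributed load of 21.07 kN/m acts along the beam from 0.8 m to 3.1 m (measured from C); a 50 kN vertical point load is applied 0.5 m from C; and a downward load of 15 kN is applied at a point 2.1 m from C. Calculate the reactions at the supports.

C_x = 0, C_y = 58.67 kN, D_y = 129.8 kN

Resultant of the distributed load: 21.07 × 2.3 = 48.461 kN at 1.95 m from C.
Taking moments about C: D_y·2.4 − 40·2.7 − 35·1.5 − (21.07·2.3)·1.95 − 50·0.5 − 15·2.1 = 0 → D_y = 311.49895/2.4 = 129.791 ≈ 129.8 kN.
ΣF_y = 0: C_y + 129.791 − 40 − 35 − 21.07·2.3 − 50 − 15 = 0 → C_y = 58.67 kN.
ΣF_x = 0: no horizontal applied forces, so C_x = 0.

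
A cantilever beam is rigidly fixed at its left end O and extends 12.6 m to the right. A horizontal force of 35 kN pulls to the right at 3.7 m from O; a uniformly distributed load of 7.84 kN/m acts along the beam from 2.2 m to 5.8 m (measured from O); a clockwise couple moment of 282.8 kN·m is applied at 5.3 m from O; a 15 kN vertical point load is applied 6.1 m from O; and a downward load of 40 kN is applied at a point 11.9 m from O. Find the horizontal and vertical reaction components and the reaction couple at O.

O_x = -35.00 kN, O_y = 83.22 kN, M_O = 963.2 kN·m

Resultant of the distributed load: 7.84 × 3.6 = 28.224 kN at 4 m from O.
ΣF_x = 0: O_x + 35 = 0 → O_x = -35.00 kN.
ΣF_y = 0: O_y − 7.84·3.6 − 15 − 40 = 0 → O_y = 83.22 kN.
ΣM about O: M_O − (7.84·3.6)·4 − 282.8 − 15·6.1 − 40·11.9 = 0 → M_O = 963.2 kN·m.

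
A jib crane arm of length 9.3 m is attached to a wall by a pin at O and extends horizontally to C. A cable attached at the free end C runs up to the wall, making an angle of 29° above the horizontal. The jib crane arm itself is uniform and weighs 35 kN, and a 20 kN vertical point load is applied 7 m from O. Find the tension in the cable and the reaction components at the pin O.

ΣM about O: T·sin29°·9.3 − 35·4.65 − 20·7 = 0 → T = 302.75/(9.3·0.48481) = 67.1475 ≈ 67.15 kN.
ΣF_x = 0: O_x − T·cos29° = 0 → O_x = 67.1475 × 0.87462 = 58.73 kN.
ΣF_y = 0: O_y + T·sin29° − 35 − 20 = 0 → O_y = 55 − 67.1475 × 0.48481 = 22.45 kN.

T = 67.15 kN, O_x = 58.73 kN, O_y = 22.45 kN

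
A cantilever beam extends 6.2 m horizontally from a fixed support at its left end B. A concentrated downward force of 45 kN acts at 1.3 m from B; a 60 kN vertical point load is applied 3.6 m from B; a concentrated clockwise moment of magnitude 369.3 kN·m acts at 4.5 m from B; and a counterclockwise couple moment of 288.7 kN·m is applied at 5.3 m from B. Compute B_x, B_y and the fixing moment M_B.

B_x = 0, B_y = 105.0 kN, M_B = 355.1 kN·m

ΣF_x = 0: B_x = 0.
ΣF_y = 0: B_y − 45 − 60 = 0 → B_y = 105.0 kN.
ΣM about B: M_B − 45·1.3 − 60·3.6 − 369.3 + 288.7 = 0 → M_B = 355.1 kN·m.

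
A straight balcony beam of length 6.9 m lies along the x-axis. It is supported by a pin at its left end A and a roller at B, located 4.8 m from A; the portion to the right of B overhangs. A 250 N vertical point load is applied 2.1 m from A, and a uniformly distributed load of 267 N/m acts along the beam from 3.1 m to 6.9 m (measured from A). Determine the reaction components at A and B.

A_x = 0, A_y = 98.35 N, B_y = 1166 N

Resultant of the distributed load: 267 × 3.8 = 1014.6 N at 5 m from A.
Taking moments about A: B_y·4.8 − 250·2.1 − (267·3.8)·5 = 0 → B_y = 5598/4.8 = 1166.25 ≈ 1166 N.
ΣF_y = 0: A_y + 1166.25 − 250 − 267·3.8 = 0 → A_y = 98.35 N.
ΣF_x = 0: no horizontal applied forces, so A_x = 0.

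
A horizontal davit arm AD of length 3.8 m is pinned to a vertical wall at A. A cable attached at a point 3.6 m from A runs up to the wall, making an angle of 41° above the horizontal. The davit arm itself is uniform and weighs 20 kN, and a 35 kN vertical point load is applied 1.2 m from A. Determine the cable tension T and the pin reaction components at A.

T = 33.87 kN, A_x = 25.56 kN, A_y = 32.78 kN

ΣM about A: T·sin41°·3.6 − 20·1.9 − 35·1.2 = 0 → T = 80/(3.6·0.656059) = 33.8723 ≈ 33.87 kN.
ΣF_x = 0: A_x − T·cos41° = 0 → A_x = 33.8723 × 0.75471 = 25.56 kN.
ΣF_y = 0: A_y + T·sin41° − 20 − 35 = 0 → A_y = 55 − 33.8723 × 0.656059 = 32.78 kN.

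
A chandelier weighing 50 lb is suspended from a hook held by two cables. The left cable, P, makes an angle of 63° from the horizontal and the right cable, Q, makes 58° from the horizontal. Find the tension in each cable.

ΣF_x = 0: −T_P·cos63° + T_Q·cos58° = 0 → T_Q = 0.856716·T_P.
ΣF_y = 0: T_P·sin63° + T_Q·sin58° = 50.
Substitute: T_P·(0.891007 + 0.856716·0.848048) = 50 → T_P = 30.9111 ≈ 30.91 lb.
Then T_Q = 0.856716 × 30.9111 = 26.48 lb.

T_P = 30.91 lb, T_Q = 26.48 lb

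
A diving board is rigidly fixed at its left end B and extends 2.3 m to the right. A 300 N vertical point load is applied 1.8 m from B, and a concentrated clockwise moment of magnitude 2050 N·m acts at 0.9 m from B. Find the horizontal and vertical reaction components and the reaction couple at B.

B_x = 0, B_y = 300.0 N, M_B = 2590 N·m

ΣF_x = 0: B_x = 0.
ΣF_y = 0: B_y − 300 = 0 → B_y = 300.0 N.
ΣM about B: M_B − 300·1.8 − 2050 = 0 → M_B = 2590 N·m.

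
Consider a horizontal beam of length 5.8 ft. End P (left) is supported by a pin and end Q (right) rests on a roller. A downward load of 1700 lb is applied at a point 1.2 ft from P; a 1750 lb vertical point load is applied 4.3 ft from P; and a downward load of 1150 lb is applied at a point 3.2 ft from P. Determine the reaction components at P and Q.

P_x = 0, P_y = 2316 lb, Q_y = 2284 lb

Taking moments about P: Q_y·5.8 − 1700·1.2 − 1750·4.3 − 1150·3.2 = 0 → Q_y = 13245/5.8 = 2283.62 ≈ 2284 lb.
ΣF_y = 0: P_y + 2283.62 − 1700 − 1750 − 1150 = 0 → P_y = 2316 lb.
ΣF_x = 0: no horizontal applied forces, so P_x = 0.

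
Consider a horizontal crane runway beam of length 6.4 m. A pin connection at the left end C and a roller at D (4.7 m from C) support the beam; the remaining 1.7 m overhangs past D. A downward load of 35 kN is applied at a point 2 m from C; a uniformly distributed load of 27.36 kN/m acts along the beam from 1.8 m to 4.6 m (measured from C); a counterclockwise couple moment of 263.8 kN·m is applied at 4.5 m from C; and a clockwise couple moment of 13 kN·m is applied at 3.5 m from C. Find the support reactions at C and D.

C_x = 0, C_y = 97.92 kN, D_y = 13.69 kN

Resultant of the distributed load: 27.36 × 2.8 = 76.608 kN at 3.2 m from C.
ΣM about C: D_y·4.7 − 35·2 − (27.36·2.8)·3.2 + 263.8 − 13 = 0 → D_y = 64.3456/4.7 = 13.6906 ≈ 13.69 kN.
ΣF_y = 0: C_y + 13.6906 − 35 − 27.36·2.8 = 0 → C_y = 97.92 kN.
ΣF_x = 0: no horizontal applied forces, so C_x = 0.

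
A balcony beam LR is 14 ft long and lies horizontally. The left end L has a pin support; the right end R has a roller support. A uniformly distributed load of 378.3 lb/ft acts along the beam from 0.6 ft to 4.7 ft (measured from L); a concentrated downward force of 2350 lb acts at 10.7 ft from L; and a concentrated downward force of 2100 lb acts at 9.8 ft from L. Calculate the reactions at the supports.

L_x = 0, L_y = 2441 lb, R_y = 3560 lb

Resultant of the distributed load: 378.3 × 4.1 = 1551.03 lb at 2.65 ft from L.
Taking moments about L: R_y·14 − (378.3·4.1)·2.65 − 2350·10.7 − 2100·9.8 = 0 → R_y = 49835.2295/14 = 3559.66 ≈ 3560 lb.
ΣF_y = 0: L_y + 3559.66 − 378.3·4.1 − 2350 − 2100 = 0 → L_y = 2441 lb.
ΣF_x = 0: no horizontal applied forces, so L_x = 0.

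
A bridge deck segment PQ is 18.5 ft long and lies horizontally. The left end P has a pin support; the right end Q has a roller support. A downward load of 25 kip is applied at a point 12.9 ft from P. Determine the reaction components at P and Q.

Taking moments about P: Q_y·18.5 − 25·12.9 = 0 → Q_y = 322.5/18.5 = 17.4324 ≈ 17.43 kip.
ΣF_y = 0: P_y + 17.4324 − 25 = 0 → P_y = 7.568 kip.
ΣF_x = 0: no horizontal applied forces, so P_x = 0.

P_x = 0, P_y = 7.568 kip, Q_y = 17.43 kip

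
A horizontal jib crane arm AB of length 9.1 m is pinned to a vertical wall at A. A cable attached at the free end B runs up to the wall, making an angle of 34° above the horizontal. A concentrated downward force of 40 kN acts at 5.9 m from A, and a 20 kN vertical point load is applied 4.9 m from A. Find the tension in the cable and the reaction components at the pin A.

ΣM about A: T·sin34°·9.1 − 40·5.9 − 20·4.9 = 0 → T = 334/(9.1·0.559193) = 65.6362 ≈ 65.64 kN.
ΣF_x = 0: A_x − T·cos34° = 0 → A_x = 65.6362 × 0.829038 = 54.41 kN.
ΣF_y = 0: A_y + T·sin34° − 40 − 20 = 0 → A_y = 60 − 65.6362 × 0.559193 = 23.30 kN.

T = 65.64 kN, A_x = 54.41 kN, A_y = 23.30 kN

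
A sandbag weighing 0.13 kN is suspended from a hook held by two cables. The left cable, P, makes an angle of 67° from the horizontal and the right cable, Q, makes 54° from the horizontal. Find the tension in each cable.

ΣF_x = 0: −T_P·cos67° + T_Q·cos54° = 0 → T_Q = 0.664752·T_P.
ΣF_y = 0: T_P·sin67° + T_Q·sin54° = 0.13.
Substitute: T_P·(0.920505 + 0.664752·0.809017) = 0.13 → T_P = 0.0891449 ≈ 0.08914 kN.
Then T_Q = 0.664752 × 0.0891449 = 0.05926 kN.

T_P = 0.08914 kN, T_Q = 0.05926 kN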